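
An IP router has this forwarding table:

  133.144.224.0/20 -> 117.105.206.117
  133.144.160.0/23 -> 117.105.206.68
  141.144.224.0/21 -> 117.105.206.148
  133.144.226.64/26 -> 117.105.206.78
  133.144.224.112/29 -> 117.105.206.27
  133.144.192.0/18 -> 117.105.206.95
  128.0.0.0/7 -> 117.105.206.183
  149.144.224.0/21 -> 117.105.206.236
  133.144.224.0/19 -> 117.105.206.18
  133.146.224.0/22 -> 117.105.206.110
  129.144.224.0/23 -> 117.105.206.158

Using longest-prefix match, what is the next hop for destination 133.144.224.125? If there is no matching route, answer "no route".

117.105.206.117

Routes whose prefix contains 133.144.224.125:
  133.144.192.0/18 (133.144.192.0 - 133.144.255.255) -> 117.105.206.95
  133.144.224.0/19 (133.144.224.0 - 133.144.255.255) -> 117.105.206.18
  133.144.224.0/20 (133.144.224.0 - 133.144.239.255) -> 117.105.206.117
More-specific entries that do NOT match:
  133.144.224.112/29 (133.144.224.112 - 133.144.224.119) does not contain 133.144.224.125
  133.144.226.64/26 (133.144.226.64 - 133.144.226.127) does not contain 133.144.224.125
  133.144.160.0/23 (133.144.160.0 - 133.144.161.255) does not contain 133.144.224.125
  129.144.224.0/23 (129.144.224.0 - 129.144.225.255) does not contain 133.144.224.125
  133.146.224.0/22 (133.146.224.0 - 133.146.227.255) does not contain 133.144.224.125
  141.144.224.0/21 (141.144.224.0 - 141.144.231.255) does not contain 133.144.224.125
  149.144.224.0/21 (149.144.224.0 - 149.144.231.255) does not contain 133.144.224.125
Longest matching prefix is /20 -> next hop 117.105.206.117.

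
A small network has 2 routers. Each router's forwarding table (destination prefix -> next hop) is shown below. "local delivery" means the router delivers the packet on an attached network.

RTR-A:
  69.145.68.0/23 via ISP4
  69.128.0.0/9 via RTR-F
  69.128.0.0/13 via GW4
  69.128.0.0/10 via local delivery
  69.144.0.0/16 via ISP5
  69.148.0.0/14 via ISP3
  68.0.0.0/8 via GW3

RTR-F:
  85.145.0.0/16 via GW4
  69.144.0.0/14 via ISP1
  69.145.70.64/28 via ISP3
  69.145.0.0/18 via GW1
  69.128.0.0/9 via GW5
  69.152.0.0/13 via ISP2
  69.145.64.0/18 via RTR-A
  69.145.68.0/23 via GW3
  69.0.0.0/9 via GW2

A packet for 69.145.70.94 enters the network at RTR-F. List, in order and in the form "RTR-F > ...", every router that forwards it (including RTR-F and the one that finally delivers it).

RTR-F > RTR-A

At RTR-F: longest match for 69.145.70.94 is 69.145.64.0/18 -> RTR-A
At RTR-A: longest match for 69.145.70.94 is 69.128.0.0/10 -> local delivery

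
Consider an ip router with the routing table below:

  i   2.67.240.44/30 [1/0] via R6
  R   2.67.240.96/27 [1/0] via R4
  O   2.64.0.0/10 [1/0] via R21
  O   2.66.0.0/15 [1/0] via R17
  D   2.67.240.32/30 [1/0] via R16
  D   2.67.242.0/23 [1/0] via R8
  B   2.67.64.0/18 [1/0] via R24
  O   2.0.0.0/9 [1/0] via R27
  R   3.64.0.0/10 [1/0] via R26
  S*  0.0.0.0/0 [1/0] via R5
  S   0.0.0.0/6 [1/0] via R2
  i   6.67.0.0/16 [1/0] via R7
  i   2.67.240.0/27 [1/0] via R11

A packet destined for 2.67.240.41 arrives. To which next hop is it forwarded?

Routes whose prefix contains 2.67.240.41:
  0.0.0.0/0 (default, matches everything) -> R5
  0.0.0.0/6 (0.0.0.0 - 3.255.255.255) -> R2
  2.0.0.0/9 (2.0.0.0 - 2.127.255.255) -> R27
  2.64.0.0/10 (2.64.0.0 - 2.127.255.255) -> R21
  2.66.0.0/15 (2.66.0.0 - 2.67.255.255) -> R17
More-specific entries that do NOT match:
  2.67.240.44/30 (2.67.240.44 - 2.67.240.47) does not contain 2.67.240.41
  2.67.240.32/30 (2.67.240.32 - 2.67.240.35) does not contain 2.67.240.41
  2.67.240.96/27 (2.67.240.96 - 2.67.240.127) does not contain 2.67.240.41
  2.67.240.0/27 (2.67.240.0 - 2.67.240.31) does not contain 2.67.240.41
  2.67.242.0/23 (2.67.242.0 - 2.67.243.255) does not contain 2.67.240.41
  2.67.64.0/18 (2.67.64.0 - 2.67.127.255) does not contain 2.67.240.41
  6.67.0.0/16 (6.67.0.0 - 6.67.255.255) does not contain 2.67.240.41
Longest matching prefix is /15 -> next hop R17.

R17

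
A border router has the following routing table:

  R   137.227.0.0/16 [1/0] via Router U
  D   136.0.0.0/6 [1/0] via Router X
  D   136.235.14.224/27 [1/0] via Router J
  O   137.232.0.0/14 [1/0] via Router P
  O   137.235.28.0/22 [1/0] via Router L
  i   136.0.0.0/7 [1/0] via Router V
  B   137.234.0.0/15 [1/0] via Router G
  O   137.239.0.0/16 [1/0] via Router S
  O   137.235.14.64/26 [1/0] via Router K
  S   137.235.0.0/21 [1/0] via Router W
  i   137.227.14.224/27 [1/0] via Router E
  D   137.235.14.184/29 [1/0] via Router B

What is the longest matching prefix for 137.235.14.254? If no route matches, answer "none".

137.234.0.0/15

Entries matching 137.235.14.254:
  136.0.0.0/6 (136.0.0.0 - 139.255.255.255)
  136.0.0.0/7 (136.0.0.0 - 137.255.255.255)
  137.232.0.0/14 (137.232.0.0 - 137.235.255.255)
  137.234.0.0/15 (137.234.0.0 - 137.235.255.255)
Most specific is 137.234.0.0/15.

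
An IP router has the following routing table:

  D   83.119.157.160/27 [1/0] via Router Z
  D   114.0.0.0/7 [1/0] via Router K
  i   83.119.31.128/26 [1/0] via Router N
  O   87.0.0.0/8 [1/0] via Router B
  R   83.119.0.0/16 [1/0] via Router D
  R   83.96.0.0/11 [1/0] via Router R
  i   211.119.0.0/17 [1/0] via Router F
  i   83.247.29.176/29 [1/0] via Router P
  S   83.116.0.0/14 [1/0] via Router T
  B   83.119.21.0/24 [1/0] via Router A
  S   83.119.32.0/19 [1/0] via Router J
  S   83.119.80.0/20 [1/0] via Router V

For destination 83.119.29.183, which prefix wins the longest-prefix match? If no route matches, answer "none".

83.119.0.0/16

Entries matching 83.119.29.183:
  83.96.0.0/11 (83.96.0.0 - 83.127.255.255)
  83.116.0.0/14 (83.116.0.0 - 83.119.255.255)
  83.119.0.0/16 (83.119.0.0 - 83.119.255.255)
Most specific is 83.119.0.0/16.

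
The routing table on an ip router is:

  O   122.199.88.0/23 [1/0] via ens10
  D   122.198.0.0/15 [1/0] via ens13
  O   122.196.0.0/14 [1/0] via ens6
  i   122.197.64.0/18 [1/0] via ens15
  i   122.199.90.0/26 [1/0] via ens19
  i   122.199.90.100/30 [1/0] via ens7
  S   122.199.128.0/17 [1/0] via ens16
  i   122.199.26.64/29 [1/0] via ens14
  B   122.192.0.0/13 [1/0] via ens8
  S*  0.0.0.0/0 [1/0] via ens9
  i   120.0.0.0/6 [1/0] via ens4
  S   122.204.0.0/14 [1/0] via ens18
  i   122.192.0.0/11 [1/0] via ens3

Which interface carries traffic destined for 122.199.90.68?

Routes whose prefix contains 122.199.90.68:
  0.0.0.0/0 (default, matches everything) -> ens9
  120.0.0.0/6 (120.0.0.0 - 123.255.255.255) -> ens4
  122.192.0.0/11 (122.192.0.0 - 122.223.255.255) -> ens3
  122.192.0.0/13 (122.192.0.0 - 122.199.255.255) -> ens8
  122.196.0.0/14 (122.196.0.0 - 122.199.255.255) -> ens6
  122.198.0.0/15 (122.198.0.0 - 122.199.255.255) -> ens13
More-specific entries that do NOT match:
  122.199.90.100/30 (122.199.90.100 - 122.199.90.103) does not contain 122.199.90.68
  122.199.26.64/29 (122.199.26.64 - 122.199.26.71) does not contain 122.199.90.68
  122.199.90.0/26 (122.199.90.0 - 122.199.90.63) does not contain 122.199.90.68
  122.199.88.0/23 (122.199.88.0 - 122.199.89.255) does not contain 122.199.90.68
  122.197.64.0/18 (122.197.64.0 - 122.197.127.255) does not contain 122.199.90.68
  122.199.128.0/17 (122.199.128.0 - 122.199.255.255) does not contain 122.199.90.68
Longest matching prefix is /15 -> interface ens13.

ens13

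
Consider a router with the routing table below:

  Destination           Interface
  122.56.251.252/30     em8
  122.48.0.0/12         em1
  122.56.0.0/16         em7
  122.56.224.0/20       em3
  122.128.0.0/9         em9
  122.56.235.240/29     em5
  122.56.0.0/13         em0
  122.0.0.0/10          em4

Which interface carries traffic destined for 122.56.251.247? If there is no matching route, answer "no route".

Routes whose prefix contains 122.56.251.247:
  122.0.0.0/10 (122.0.0.0 - 122.63.255.255) -> em4
  122.48.0.0/12 (122.48.0.0 - 122.63.255.255) -> em1
  122.56.0.0/13 (122.56.0.0 - 122.63.255.255) -> em0
  122.56.0.0/16 (122.56.0.0 - 122.56.255.255) -> em7
More-specific entries that do NOT match:
  122.56.251.252/30 (122.56.251.252 - 122.56.251.255) does not contain 122.56.251.247
  122.56.235.240/29 (122.56.235.240 - 122.56.235.247) does not contain 122.56.251.247
  122.56.224.0/20 (122.56.224.0 - 122.56.239.255) does not contain 122.56.251.247
Longest matching prefix is /16 -> interface em7.

em7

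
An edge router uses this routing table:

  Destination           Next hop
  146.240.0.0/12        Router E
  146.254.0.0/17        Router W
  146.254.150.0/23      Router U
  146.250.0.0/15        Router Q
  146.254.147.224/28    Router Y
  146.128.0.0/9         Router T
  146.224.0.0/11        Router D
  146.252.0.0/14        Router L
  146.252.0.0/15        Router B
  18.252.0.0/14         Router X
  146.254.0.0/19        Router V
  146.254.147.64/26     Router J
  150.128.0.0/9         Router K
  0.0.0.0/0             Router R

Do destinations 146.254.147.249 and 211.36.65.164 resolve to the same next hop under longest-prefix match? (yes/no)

no

146.254.147.249: longest match 146.252.0.0/14 -> Router L
211.36.65.164: longest match 0.0.0.0/0 -> Router R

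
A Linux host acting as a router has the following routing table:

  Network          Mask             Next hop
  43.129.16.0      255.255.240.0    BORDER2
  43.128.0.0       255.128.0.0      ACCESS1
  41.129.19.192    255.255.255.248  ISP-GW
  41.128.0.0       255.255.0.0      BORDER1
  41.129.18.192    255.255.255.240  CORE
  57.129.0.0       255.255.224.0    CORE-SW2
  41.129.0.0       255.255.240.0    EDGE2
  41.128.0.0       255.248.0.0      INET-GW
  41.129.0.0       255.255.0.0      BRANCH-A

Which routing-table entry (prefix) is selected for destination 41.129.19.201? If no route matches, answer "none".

Entries matching 41.129.19.201:
  41.128.0.0/13 (41.128.0.0 - 41.135.255.255)
  41.129.0.0/16 (41.129.0.0 - 41.129.255.255)
Most specific is 41.129.0.0/16.

41.129.0.0/16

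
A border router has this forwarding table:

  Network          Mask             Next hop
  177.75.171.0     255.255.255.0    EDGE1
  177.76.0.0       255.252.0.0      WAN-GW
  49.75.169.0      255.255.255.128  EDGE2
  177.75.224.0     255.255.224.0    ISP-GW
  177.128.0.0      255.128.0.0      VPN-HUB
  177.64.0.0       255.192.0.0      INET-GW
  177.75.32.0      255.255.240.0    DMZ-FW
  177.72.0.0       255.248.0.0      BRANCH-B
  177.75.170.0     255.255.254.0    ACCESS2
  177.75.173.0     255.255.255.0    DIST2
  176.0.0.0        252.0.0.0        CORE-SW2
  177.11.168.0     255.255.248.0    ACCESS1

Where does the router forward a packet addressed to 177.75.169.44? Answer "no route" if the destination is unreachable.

BRANCH-B

Routes whose prefix contains 177.75.169.44:
  176.0.0.0/6 (176.0.0.0 - 179.255.255.255) -> CORE-SW2
  177.64.0.0/10 (177.64.0.0 - 177.127.255.255) -> INET-GW
  177.72.0.0/13 (177.72.0.0 - 177.79.255.255) -> BRANCH-B
More-specific entries that do NOT match:
  49.75.169.0/25 (49.75.169.0 - 49.75.169.127) does not contain 177.75.169.44
  177.75.171.0/24 (177.75.171.0 - 177.75.171.255) does not contain 177.75.169.44
  177.75.173.0/24 (177.75.173.0 - 177.75.173.255) does not contain 177.75.169.44
  177.75.170.0/23 (177.75.170.0 - 177.75.171.255) does not contain 177.75.169.44
  177.11.168.0/21 (177.11.168.0 - 177.11.175.255) does not contain 177.75.169.44
  177.75.32.0/20 (177.75.32.0 - 177.75.47.255) does not contain 177.75.169.44
  177.75.224.0/19 (177.75.224.0 - 177.75.255.255) does not contain 177.75.169.44
  177.76.0.0/14 (177.76.0.0 - 177.79.255.255) does not contain 177.75.169.44
Longest matching prefix is /13 -> next hop BRANCH-B.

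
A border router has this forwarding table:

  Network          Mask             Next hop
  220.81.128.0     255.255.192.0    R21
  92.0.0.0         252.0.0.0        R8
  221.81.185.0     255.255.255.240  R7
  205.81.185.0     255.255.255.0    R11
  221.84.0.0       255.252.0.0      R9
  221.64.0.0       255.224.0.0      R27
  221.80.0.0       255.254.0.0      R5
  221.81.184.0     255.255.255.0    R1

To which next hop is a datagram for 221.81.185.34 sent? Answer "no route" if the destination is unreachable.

Routes whose prefix contains 221.81.185.34:
  221.64.0.0/11 (221.64.0.0 - 221.95.255.255) -> R27
  221.80.0.0/15 (221.80.0.0 - 221.81.255.255) -> R5
More-specific entries that do NOT match:
  221.81.185.0/28 (221.81.185.0 - 221.81.185.15) does not contain 221.81.185.34
  205.81.185.0/24 (205.81.185.0 - 205.81.185.255) does not contain 221.81.185.34
  221.81.184.0/24 (221.81.184.0 - 221.81.184.255) does not contain 221.81.185.34
  220.81.128.0/18 (220.81.128.0 - 220.81.191.255) does not contain 221.81.185.34
Longest matching prefix is /15 -> next hop R5.

R5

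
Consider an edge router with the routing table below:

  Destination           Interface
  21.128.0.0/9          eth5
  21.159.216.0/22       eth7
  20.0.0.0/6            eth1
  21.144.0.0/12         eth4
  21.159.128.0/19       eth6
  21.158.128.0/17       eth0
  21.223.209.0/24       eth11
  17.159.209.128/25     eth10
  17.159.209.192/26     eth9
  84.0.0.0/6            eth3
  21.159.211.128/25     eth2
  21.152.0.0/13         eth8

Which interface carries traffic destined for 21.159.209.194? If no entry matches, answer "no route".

Routes whose prefix contains 21.159.209.194:
  20.0.0.0/6 (20.0.0.0 - 23.255.255.255) -> eth1
  21.128.0.0/9 (21.128.0.0 - 21.255.255.255) -> eth5
  21.144.0.0/12 (21.144.0.0 - 21.159.255.255) -> eth4
  21.152.0.0/13 (21.152.0.0 - 21.159.255.255) -> eth8
More-specific entries that do NOT match:
  17.159.209.192/26 (17.159.209.192 - 17.159.209.255) does not contain 21.159.209.194
  17.159.209.128/25 (17.159.209.128 - 17.159.209.255) does not contain 21.159.209.194
  21.159.211.128/25 (21.159.211.128 - 21.159.211.255) does not contain 21.159.209.194
  21.223.209.0/24 (21.223.209.0 - 21.223.209.255) does not contain 21.159.209.194
  21.159.216.0/22 (21.159.216.0 - 21.159.219.255) does not contain 21.159.209.194
  21.159.128.0/19 (21.159.128.0 - 21.159.159.255) does not contain 21.159.209.194
  21.158.128.0/17 (21.158.128.0 - 21.158.255.255) does not contain 21.159.209.194
Longest matching prefix is /13 -> interface eth8.

eth8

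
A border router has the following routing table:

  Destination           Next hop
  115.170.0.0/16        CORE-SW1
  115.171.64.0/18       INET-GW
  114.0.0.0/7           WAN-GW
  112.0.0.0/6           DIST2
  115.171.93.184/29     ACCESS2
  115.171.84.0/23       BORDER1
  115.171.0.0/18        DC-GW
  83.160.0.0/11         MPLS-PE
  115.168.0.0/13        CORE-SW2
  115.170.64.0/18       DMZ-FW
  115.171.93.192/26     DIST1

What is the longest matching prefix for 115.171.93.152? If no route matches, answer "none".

Entries matching 115.171.93.152:
  112.0.0.0/6 (112.0.0.0 - 115.255.255.255)
  114.0.0.0/7 (114.0.0.0 - 115.255.255.255)
  115.168.0.0/13 (115.168.0.0 - 115.175.255.255)
  115.171.64.0/18 (115.171.64.0 - 115.171.127.255)
Most specific is 115.171.64.0/18.

115.171.64.0/18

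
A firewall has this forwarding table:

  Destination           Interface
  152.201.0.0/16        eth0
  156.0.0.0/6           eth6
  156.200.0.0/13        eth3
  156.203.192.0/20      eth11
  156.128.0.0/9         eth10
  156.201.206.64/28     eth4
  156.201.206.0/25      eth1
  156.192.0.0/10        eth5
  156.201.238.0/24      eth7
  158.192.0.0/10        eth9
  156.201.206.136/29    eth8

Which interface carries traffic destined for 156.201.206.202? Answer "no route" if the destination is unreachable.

eth3

Routes whose prefix contains 156.201.206.202:
  156.0.0.0/6 (156.0.0.0 - 159.255.255.255) -> eth6
  156.128.0.0/9 (156.128.0.0 - 156.255.255.255) -> eth10
  156.192.0.0/10 (156.192.0.0 - 156.255.255.255) -> eth5
  156.200.0.0/13 (156.200.0.0 - 156.207.255.255) -> eth3
More-specific entries that do NOT match:
  156.201.206.136/29 (156.201.206.136 - 156.201.206.143) does not contain 156.201.206.202
  156.201.206.64/28 (156.201.206.64 - 156.201.206.79) does not contain 156.201.206.202
  156.201.206.0/25 (156.201.206.0 - 156.201.206.127) does not contain 156.201.206.202
  156.201.238.0/24 (156.201.238.0 - 156.201.238.255) does not contain 156.201.206.202
  156.203.192.0/20 (156.203.192.0 - 156.203.207.255) does not contain 156.201.206.202
  152.201.0.0/16 (152.201.0.0 - 152.201.255.255) does not contain 156.201.206.202
Longest matching prefix is /13 -> interface eth3.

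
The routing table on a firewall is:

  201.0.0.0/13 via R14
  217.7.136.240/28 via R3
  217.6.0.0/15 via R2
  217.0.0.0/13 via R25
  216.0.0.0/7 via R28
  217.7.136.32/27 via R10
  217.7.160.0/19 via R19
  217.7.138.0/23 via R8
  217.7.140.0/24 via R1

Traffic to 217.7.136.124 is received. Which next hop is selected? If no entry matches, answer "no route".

R2

Routes whose prefix contains 217.7.136.124:
  216.0.0.0/7 (216.0.0.0 - 217.255.255.255) -> R28
  217.0.0.0/13 (217.0.0.0 - 217.7.255.255) -> R25
  217.6.0.0/15 (217.6.0.0 - 217.7.255.255) -> R2
More-specific entries that do NOT match:
  217.7.136.240/28 (217.7.136.240 - 217.7.136.255) does not contain 217.7.136.124
  217.7.136.32/27 (217.7.136.32 - 217.7.136.63) does not contain 217.7.136.124
  217.7.140.0/24 (217.7.140.0 - 217.7.140.255) does not contain 217.7.136.124
  217.7.138.0/23 (217.7.138.0 - 217.7.139.255) does not contain 217.7.136.124
  217.7.160.0/19 (217.7.160.0 - 217.7.191.255) does not contain 217.7.136.124
Longest matching prefix is /15 -> next hop R2.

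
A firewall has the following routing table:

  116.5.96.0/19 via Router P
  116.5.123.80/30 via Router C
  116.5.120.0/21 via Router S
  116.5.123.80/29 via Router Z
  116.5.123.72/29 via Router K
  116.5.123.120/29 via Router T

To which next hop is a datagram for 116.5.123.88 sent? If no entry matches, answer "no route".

Routes whose prefix contains 116.5.123.88:
  116.5.96.0/19 (116.5.96.0 - 116.5.127.255) -> Router P
  116.5.120.0/21 (116.5.120.0 - 116.5.127.255) -> Router S
More-specific entries that do NOT match:
  116.5.123.80/30 (116.5.123.80 - 116.5.123.83) does not contain 116.5.123.88
  116.5.123.80/29 (116.5.123.80 - 116.5.123.87) does not contain 116.5.123.88
  116.5.123.72/29 (116.5.123.72 - 116.5.123.79) does not contain 116.5.123.88
  116.5.123.120/29 (116.5.123.120 - 116.5.123.127) does not contain 116.5.123.88
Longest matching prefix is /21 -> next hop Router S.

Router S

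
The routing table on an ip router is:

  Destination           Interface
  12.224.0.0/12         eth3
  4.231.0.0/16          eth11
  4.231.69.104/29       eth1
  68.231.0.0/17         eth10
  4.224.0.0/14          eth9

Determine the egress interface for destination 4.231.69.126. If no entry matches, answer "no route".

Routes whose prefix contains 4.231.69.126:
  4.231.0.0/16 (4.231.0.0 - 4.231.255.255) -> eth11
More-specific entries that do NOT match:
  4.231.69.104/29 (4.231.69.104 - 4.231.69.111) does not contain 4.231.69.126
  68.231.0.0/17 (68.231.0.0 - 68.231.127.255) does not contain 4.231.69.126
Longest matching prefix is /16 -> interface eth11.

eth11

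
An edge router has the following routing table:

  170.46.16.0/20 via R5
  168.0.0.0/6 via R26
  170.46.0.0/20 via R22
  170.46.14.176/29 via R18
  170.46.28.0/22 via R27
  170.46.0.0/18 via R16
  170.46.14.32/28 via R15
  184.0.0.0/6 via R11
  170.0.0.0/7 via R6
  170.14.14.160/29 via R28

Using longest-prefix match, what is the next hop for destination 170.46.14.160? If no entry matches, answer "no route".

Routes whose prefix contains 170.46.14.160:
  168.0.0.0/6 (168.0.0.0 - 171.255.255.255) -> R26
  170.0.0.0/7 (170.0.0.0 - 171.255.255.255) -> R6
  170.46.0.0/18 (170.46.0.0 - 170.46.63.255) -> R16
  170.46.0.0/20 (170.46.0.0 - 170.46.15.255) -> R22
More-specific entries that do NOT match:
  170.46.14.176/29 (170.46.14.176 - 170.46.14.183) does not contain 170.46.14.160
  170.14.14.160/29 (170.14.14.160 - 170.14.14.167) does not contain 170.46.14.160
  170.46.14.32/28 (170.46.14.32 - 170.46.14.47) does not contain 170.46.14.160
  170.46.28.0/22 (170.46.28.0 - 170.46.31.255) does not contain 170.46.14.160
Longest matching prefix is /20 -> next hop R22.

R22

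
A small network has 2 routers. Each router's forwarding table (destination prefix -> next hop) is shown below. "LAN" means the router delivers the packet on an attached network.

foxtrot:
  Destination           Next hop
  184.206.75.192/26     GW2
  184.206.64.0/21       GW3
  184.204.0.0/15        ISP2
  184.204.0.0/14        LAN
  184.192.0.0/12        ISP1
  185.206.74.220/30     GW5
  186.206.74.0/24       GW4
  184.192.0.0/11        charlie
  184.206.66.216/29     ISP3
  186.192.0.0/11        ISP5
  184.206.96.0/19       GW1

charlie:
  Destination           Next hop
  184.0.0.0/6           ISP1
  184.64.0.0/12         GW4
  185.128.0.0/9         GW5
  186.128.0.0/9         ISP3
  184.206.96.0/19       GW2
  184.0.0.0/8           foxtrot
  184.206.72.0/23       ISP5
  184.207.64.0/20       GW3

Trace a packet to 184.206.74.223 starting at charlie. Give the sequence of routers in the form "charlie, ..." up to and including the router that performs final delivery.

At charlie: longest match for 184.206.74.223 is 184.0.0.0/8 -> foxtrot
At foxtrot: longest match for 184.206.74.223 is 184.204.0.0/14 -> LAN

charlie, foxtrot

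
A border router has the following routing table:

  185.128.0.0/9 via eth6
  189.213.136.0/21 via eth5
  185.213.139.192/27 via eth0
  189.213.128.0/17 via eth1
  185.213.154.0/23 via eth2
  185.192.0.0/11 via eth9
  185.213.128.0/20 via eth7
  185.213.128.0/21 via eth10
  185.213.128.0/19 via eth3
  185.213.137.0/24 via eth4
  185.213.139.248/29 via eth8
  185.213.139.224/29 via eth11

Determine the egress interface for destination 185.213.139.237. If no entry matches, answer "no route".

eth7

Routes whose prefix contains 185.213.139.237:
  185.128.0.0/9 (185.128.0.0 - 185.255.255.255) -> eth6
  185.192.0.0/11 (185.192.0.0 - 185.223.255.255) -> eth9
  185.213.128.0/19 (185.213.128.0 - 185.213.159.255) -> eth3
  185.213.128.0/20 (185.213.128.0 - 185.213.143.255) -> eth7
More-specific entries that do NOT match:
  185.213.139.248/29 (185.213.139.248 - 185.213.139.255) does not contain 185.213.139.237
  185.213.139.224/29 (185.213.139.224 - 185.213.139.231) does not contain 185.213.139.237
  185.213.139.192/27 (185.213.139.192 - 185.213.139.223) does not contain 185.213.139.237
  185.213.137.0/24 (185.213.137.0 - 185.213.137.255) does not contain 185.213.139.237
  185.213.154.0/23 (185.213.154.0 - 185.213.155.255) does not contain 185.213.139.237
  189.213.136.0/21 (189.213.136.0 - 189.213.143.255) does not contain 185.213.139.237
  185.213.128.0/21 (185.213.128.0 - 185.213.135.255) does not contain 185.213.139.237
Longest matching prefix is /20 -> interface eth7.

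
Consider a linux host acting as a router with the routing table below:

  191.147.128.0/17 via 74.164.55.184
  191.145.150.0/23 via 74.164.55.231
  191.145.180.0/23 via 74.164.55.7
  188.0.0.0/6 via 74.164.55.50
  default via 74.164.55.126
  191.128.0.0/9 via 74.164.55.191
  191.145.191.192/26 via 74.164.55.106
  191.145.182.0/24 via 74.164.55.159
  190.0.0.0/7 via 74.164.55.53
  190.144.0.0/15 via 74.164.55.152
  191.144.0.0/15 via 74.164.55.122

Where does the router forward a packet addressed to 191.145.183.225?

74.164.55.122

Routes whose prefix contains 191.145.183.225:
  0.0.0.0/0 (default, matches everything) -> 74.164.55.126
  188.0.0.0/6 (188.0.0.0 - 191.255.255.255) -> 74.164.55.50
  190.0.0.0/7 (190.0.0.0 - 191.255.255.255) -> 74.164.55.53
  191.128.0.0/9 (191.128.0.0 - 191.255.255.255) -> 74.164.55.191
  191.144.0.0/15 (191.144.0.0 - 191.145.255.255) -> 74.164.55.122
More-specific entries that do NOT match:
  191.145.191.192/26 (191.145.191.192 - 191.145.191.255) does not contain 191.145.183.225
  191.145.182.0/24 (191.145.182.0 - 191.145.182.255) does not contain 191.145.183.225
  191.145.150.0/23 (191.145.150.0 - 191.145.151.255) does not contain 191.145.183.225
  191.145.180.0/23 (191.145.180.0 - 191.145.181.255) does not contain 191.145.183.225
  191.147.128.0/17 (191.147.128.0 - 191.147.255.255) does not contain 191.145.183.225
Longest matching prefix is /15 -> next hop 74.164.55.122.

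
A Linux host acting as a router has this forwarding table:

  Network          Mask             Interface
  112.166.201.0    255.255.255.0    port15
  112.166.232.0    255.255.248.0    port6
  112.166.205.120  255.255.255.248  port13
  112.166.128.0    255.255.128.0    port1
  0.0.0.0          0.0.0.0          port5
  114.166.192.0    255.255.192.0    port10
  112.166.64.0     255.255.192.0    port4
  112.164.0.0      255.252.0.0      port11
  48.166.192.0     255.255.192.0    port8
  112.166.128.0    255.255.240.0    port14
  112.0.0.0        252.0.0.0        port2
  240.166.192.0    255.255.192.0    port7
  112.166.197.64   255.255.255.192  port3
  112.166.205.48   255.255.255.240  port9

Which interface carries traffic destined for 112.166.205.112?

port1

Routes whose prefix contains 112.166.205.112:
  0.0.0.0/0 (default, matches everything) -> port5
  112.0.0.0/6 (112.0.0.0 - 115.255.255.255) -> port2
  112.164.0.0/14 (112.164.0.0 - 112.167.255.255) -> port11
  112.166.128.0/17 (112.166.128.0 - 112.166.255.255) -> port1
More-specific entries that do NOT match:
  112.166.205.120/29 (112.166.205.120 - 112.166.205.127) does not contain 112.166.205.112
  112.166.205.48/28 (112.166.205.48 - 112.166.205.63) does not contain 112.166.205.112
  112.166.197.64/26 (112.166.197.64 - 112.166.197.127) does not contain 112.166.205.112
  112.166.201.0/24 (112.166.201.0 - 112.166.201.255) does not contain 112.166.205.112
  112.166.232.0/21 (112.166.232.0 - 112.166.239.255) does not contain 112.166.205.112
  112.166.128.0/20 (112.166.128.0 - 112.166.143.255) does not contain 112.166.205.112
  114.166.192.0/18 (114.166.192.0 - 114.166.255.255) does not contain 112.166.205.112
  112.166.64.0/18 (112.166.64.0 - 112.166.127.255) does not contain 112.166.205.112
  48.166.192.0/18 (48.166.192.0 - 48.166.255.255) does not contain 112.166.205.112
  240.166.192.0/18 (240.166.192.0 - 240.166.255.255) does not contain 112.166.205.112
Longest matching prefix is /17 -> interface port1.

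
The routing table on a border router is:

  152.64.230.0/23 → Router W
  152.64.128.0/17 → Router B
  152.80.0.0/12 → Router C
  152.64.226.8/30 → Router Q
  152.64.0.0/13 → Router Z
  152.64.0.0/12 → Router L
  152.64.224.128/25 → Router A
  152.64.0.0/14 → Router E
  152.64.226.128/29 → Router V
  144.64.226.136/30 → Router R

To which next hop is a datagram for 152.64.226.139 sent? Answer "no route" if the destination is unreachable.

Router B

Routes whose prefix contains 152.64.226.139:
  152.64.0.0/12 (152.64.0.0 - 152.79.255.255) -> Router L
  152.64.0.0/13 (152.64.0.0 - 152.71.255.255) -> Router Z
  152.64.0.0/14 (152.64.0.0 - 152.67.255.255) -> Router E
  152.64.128.0/17 (152.64.128.0 - 152.64.255.255) -> Router B
More-specific entries that do NOT match:
  152.64.226.8/30 (152.64.226.8 - 152.64.226.11) does not contain 152.64.226.139
  144.64.226.136/30 (144.64.226.136 - 144.64.226.139) does not contain 152.64.226.139
  152.64.226.128/29 (152.64.226.128 - 152.64.226.135) does not contain 152.64.226.139
  152.64.224.128/25 (152.64.224.128 - 152.64.224.255) does not contain 152.64.226.139
  152.64.230.0/23 (152.64.230.0 - 152.64.231.255) does not contain 152.64.226.139
Longest matching prefix is /17 -> next hop Router B.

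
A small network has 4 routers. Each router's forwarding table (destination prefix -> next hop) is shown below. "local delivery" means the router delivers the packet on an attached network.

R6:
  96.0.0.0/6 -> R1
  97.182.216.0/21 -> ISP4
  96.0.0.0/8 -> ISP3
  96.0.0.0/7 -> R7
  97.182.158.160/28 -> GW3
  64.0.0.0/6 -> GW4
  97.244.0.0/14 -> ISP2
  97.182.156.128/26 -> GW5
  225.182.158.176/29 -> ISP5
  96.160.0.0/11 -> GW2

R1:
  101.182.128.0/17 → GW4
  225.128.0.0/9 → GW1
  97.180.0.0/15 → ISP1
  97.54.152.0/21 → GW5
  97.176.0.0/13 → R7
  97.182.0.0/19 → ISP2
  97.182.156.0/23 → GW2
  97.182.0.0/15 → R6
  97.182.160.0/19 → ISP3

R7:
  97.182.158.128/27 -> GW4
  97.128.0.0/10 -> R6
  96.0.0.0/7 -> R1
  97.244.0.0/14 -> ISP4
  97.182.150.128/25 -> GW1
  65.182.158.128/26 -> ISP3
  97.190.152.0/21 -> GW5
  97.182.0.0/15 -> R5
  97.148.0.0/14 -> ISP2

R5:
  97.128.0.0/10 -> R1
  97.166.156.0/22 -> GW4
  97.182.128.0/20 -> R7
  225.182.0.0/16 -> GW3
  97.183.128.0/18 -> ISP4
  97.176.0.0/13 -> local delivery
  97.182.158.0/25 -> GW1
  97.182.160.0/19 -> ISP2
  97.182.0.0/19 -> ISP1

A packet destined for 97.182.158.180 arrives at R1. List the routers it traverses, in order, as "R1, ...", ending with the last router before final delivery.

At R1: longest match for 97.182.158.180 is 97.182.0.0/15 -> R6
At R6: longest match for 97.182.158.180 is 96.0.0.0/7 -> R7
At R7: longest match for 97.182.158.180 is 97.182.0.0/15 -> R5
At R5: longest match for 97.182.158.180 is 97.176.0.0/13 -> local delivery

R1, R6, R7, R5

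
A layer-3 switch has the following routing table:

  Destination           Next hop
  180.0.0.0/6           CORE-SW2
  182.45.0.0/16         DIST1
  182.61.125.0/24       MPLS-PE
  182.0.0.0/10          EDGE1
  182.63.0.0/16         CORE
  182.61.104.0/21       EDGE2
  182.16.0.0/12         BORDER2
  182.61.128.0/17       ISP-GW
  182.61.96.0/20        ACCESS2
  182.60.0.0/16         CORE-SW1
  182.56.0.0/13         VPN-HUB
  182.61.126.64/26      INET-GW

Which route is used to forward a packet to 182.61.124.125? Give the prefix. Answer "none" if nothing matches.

Entries matching 182.61.124.125:
  180.0.0.0/6 (180.0.0.0 - 183.255.255.255)
  182.0.0.0/10 (182.0.0.0 - 182.63.255.255)
  182.56.0.0/13 (182.56.0.0 - 182.63.255.255)
Most specific is 182.56.0.0/13.

182.56.0.0/13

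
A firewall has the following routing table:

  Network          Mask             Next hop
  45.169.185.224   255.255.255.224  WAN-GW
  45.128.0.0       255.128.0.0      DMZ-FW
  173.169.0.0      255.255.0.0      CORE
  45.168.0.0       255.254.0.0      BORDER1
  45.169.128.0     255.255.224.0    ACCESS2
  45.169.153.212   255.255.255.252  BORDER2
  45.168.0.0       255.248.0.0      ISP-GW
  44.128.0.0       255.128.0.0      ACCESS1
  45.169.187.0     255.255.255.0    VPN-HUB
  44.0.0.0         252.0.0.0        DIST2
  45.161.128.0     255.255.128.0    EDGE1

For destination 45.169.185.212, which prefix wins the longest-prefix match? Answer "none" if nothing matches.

Entries matching 45.169.185.212:
  44.0.0.0/6 (44.0.0.0 - 47.255.255.255)
  45.128.0.0/9 (45.128.0.0 - 45.255.255.255)
  45.168.0.0/13 (45.168.0.0 - 45.175.255.255)
  45.168.0.0/15 (45.168.0.0 - 45.169.255.255)
Most specific is 45.168.0.0/15.

45.168.0.0/15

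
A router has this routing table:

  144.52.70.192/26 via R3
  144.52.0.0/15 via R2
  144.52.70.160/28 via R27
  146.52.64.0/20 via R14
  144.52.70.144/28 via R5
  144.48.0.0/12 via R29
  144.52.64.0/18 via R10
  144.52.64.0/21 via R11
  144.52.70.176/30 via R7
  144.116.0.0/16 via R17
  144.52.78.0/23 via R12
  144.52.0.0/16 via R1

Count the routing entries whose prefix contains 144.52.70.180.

Prefixes containing 144.52.70.180:
  144.48.0.0/12 (144.48.0.0 - 144.63.255.255)
  144.52.0.0/15 (144.52.0.0 - 144.53.255.255)
  144.52.0.0/16 (144.52.0.0 - 144.52.255.255)
  144.52.64.0/18 (144.52.64.0 - 144.52.127.255)
  144.52.64.0/21 (144.52.64.0 - 144.52.71.255)
Total matching entries: 5.

5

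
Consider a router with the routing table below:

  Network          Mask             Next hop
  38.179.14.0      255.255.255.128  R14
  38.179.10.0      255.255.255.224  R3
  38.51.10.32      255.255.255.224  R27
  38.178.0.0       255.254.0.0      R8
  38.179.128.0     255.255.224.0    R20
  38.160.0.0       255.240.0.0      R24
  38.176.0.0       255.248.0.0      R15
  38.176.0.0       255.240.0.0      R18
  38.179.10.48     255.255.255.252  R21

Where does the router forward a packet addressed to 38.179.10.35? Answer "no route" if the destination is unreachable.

R8

Routes whose prefix contains 38.179.10.35:
  38.176.0.0/12 (38.176.0.0 - 38.191.255.255) -> R18
  38.176.0.0/13 (38.176.0.0 - 38.183.255.255) -> R15
  38.178.0.0/15 (38.178.0.0 - 38.179.255.255) -> R8
More-specific entries that do NOT match:
  38.179.10.48/30 (38.179.10.48 - 38.179.10.51) does not contain 38.179.10.35
  38.179.10.0/27 (38.179.10.0 - 38.179.10.31) does not contain 38.179.10.35
  38.51.10.32/27 (38.51.10.32 - 38.51.10.63) does not contain 38.179.10.35
  38.179.14.0/25 (38.179.14.0 - 38.179.14.127) does not contain 38.179.10.35
  38.179.128.0/19 (38.179.128.0 - 38.179.159.255) does not contain 38.179.10.35
Longest matching prefix is /15 -> next hop R8.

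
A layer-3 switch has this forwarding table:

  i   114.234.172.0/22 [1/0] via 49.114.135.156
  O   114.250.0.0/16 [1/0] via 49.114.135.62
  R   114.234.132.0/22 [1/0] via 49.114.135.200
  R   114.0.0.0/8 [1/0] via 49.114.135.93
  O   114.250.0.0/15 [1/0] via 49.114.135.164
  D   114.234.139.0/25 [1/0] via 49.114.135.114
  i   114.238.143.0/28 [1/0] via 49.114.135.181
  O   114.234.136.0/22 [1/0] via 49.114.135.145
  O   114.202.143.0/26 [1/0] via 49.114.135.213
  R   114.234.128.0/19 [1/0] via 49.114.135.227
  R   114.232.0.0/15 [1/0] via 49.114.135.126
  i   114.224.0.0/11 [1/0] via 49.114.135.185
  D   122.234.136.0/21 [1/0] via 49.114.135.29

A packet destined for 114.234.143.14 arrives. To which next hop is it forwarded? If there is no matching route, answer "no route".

49.114.135.227

Routes whose prefix contains 114.234.143.14:
  114.0.0.0/8 (114.0.0.0 - 114.255.255.255) -> 49.114.135.93
  114.224.0.0/11 (114.224.0.0 - 114.255.255.255) -> 49.114.135.185
  114.234.128.0/19 (114.234.128.0 - 114.234.159.255) -> 49.114.135.227
More-specific entries that do NOT match:
  114.238.143.0/28 (114.238.143.0 - 114.238.143.15) does not contain 114.234.143.14
  114.202.143.0/26 (114.202.143.0 - 114.202.143.63) does not contain 114.234.143.14
  114.234.139.0/25 (114.234.139.0 - 114.234.139.127) does not contain 114.234.143.14
  114.234.172.0/22 (114.234.172.0 - 114.234.175.255) does not contain 114.234.143.14
  114.234.132.0/22 (114.234.132.0 - 114.234.135.255) does not contain 114.234.143.14
  114.234.136.0/22 (114.234.136.0 - 114.234.139.255) does not contain 114.234.143.14
  122.234.136.0/21 (122.234.136.0 - 122.234.143.255) does not contain 114.234.143.14
Longest matching prefix is /19 -> next hop 49.114.135.227.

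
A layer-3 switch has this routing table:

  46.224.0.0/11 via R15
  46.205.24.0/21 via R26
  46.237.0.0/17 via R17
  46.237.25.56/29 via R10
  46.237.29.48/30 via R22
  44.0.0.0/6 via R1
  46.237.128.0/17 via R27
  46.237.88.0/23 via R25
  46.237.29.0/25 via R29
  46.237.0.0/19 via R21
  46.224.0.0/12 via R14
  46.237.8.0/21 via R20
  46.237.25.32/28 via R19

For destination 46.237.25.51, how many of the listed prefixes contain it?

5

Prefixes containing 46.237.25.51:
  44.0.0.0/6 (44.0.0.0 - 47.255.255.255)
  46.224.0.0/11 (46.224.0.0 - 46.255.255.255)
  46.224.0.0/12 (46.224.0.0 - 46.239.255.255)
  46.237.0.0/17 (46.237.0.0 - 46.237.127.255)
  46.237.0.0/19 (46.237.0.0 - 46.237.31.255)
Total matching entries: 5.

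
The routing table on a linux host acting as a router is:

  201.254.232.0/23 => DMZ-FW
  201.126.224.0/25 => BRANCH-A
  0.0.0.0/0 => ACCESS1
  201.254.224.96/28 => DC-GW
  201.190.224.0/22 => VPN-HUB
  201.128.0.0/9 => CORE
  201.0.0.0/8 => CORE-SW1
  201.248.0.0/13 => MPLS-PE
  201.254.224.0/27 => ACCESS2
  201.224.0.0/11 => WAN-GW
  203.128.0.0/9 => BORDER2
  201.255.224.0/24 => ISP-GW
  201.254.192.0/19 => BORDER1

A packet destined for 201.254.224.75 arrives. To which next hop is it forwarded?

MPLS-PE

Routes whose prefix contains 201.254.224.75:
  0.0.0.0/0 (default, matches everything) -> ACCESS1
  201.0.0.0/8 (201.0.0.0 - 201.255.255.255) -> CORE-SW1
  201.128.0.0/9 (201.128.0.0 - 201.255.255.255) -> CORE
  201.224.0.0/11 (201.224.0.0 - 201.255.255.255) -> WAN-GW
  201.248.0.0/13 (201.248.0.0 - 201.255.255.255) -> MPLS-PE
More-specific entries that do NOT match:
  201.254.224.96/28 (201.254.224.96 - 201.254.224.111) does not contain 201.254.224.75
  201.254.224.0/27 (201.254.224.0 - 201.254.224.31) does not contain 201.254.224.75
  201.126.224.0/25 (201.126.224.0 - 201.126.224.127) does not contain 201.254.224.75
  201.255.224.0/24 (201.255.224.0 - 201.255.224.255) does not contain 201.254.224.75
  201.254.232.0/23 (201.254.232.0 - 201.254.233.255) does not contain 201.254.224.75
  201.190.224.0/22 (201.190.224.0 - 201.190.227.255) does not contain 201.254.224.75
  201.254.192.0/19 (201.254.192.0 - 201.254.223.255) does not contain 201.254.224.75
Longest matching prefix is /13 -> next hop MPLS-PE.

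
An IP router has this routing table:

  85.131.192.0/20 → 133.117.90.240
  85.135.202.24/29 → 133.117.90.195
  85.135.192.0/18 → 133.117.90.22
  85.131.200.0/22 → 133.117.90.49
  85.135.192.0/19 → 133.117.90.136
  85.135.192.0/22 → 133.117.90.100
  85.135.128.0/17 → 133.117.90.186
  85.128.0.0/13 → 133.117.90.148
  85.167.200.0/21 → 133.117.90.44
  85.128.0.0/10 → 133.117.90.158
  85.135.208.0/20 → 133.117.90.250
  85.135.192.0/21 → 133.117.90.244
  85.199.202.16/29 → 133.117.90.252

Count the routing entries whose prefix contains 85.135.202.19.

5

Prefixes containing 85.135.202.19:
  85.128.0.0/10 (85.128.0.0 - 85.191.255.255)
  85.128.0.0/13 (85.128.0.0 - 85.135.255.255)
  85.135.128.0/17 (85.135.128.0 - 85.135.255.255)
  85.135.192.0/18 (85.135.192.0 - 85.135.255.255)
  85.135.192.0/19 (85.135.192.0 - 85.135.223.255)
Total matching entries: 5.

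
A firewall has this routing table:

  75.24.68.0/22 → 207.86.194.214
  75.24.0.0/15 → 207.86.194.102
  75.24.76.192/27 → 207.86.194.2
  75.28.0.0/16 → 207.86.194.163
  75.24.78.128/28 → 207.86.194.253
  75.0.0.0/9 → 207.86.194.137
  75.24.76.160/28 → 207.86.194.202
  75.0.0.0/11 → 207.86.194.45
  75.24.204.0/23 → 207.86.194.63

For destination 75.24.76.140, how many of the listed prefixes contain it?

Prefixes containing 75.24.76.140:
  75.0.0.0/9 (75.0.0.0 - 75.127.255.255)
  75.0.0.0/11 (75.0.0.0 - 75.31.255.255)
  75.24.0.0/15 (75.24.0.0 - 75.25.255.255)
Total matching entries: 3.

3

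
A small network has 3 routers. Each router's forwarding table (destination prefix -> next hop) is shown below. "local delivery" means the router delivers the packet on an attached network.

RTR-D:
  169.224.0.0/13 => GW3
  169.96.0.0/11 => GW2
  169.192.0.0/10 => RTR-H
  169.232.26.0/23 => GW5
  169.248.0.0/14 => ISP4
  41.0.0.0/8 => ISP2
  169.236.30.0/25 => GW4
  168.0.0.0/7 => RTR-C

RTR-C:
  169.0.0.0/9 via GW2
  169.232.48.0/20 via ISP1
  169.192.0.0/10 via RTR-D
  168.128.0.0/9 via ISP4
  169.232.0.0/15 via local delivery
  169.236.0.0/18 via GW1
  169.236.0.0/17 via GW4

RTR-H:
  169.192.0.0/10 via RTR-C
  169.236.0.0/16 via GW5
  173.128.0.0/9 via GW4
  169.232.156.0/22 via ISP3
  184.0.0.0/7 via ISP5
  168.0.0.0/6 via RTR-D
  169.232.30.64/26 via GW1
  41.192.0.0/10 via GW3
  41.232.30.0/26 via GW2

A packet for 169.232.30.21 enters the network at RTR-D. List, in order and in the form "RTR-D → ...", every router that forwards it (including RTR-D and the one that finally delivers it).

RTR-D → RTR-H → RTR-C

At RTR-D: longest match for 169.232.30.21 is 169.192.0.0/10 -> RTR-H
At RTR-H: longest match for 169.232.30.21 is 169.192.0.0/10 -> RTR-C
At RTR-C: longest match for 169.232.30.21 is 169.232.0.0/15 -> local delivery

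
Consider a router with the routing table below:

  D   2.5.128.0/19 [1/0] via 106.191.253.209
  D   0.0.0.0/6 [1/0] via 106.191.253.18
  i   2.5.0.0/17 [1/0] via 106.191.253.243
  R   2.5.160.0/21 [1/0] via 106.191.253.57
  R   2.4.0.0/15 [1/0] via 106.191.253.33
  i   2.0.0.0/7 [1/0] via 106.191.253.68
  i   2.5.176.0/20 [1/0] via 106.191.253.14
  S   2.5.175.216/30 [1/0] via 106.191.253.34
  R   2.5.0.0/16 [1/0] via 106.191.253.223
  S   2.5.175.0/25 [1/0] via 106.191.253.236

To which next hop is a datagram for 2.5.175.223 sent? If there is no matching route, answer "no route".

106.191.253.223

Routes whose prefix contains 2.5.175.223:
  0.0.0.0/6 (0.0.0.0 - 3.255.255.255) -> 106.191.253.18
  2.0.0.0/7 (2.0.0.0 - 3.255.255.255) -> 106.191.253.68
  2.4.0.0/15 (2.4.0.0 - 2.5.255.255) -> 106.191.253.33
  2.5.0.0/16 (2.5.0.0 - 2.5.255.255) -> 106.191.253.223
More-specific entries that do NOT match:
  2.5.175.216/30 (2.5.175.216 - 2.5.175.219) does not contain 2.5.175.223
  2.5.175.0/25 (2.5.175.0 - 2.5.175.127) does not contain 2.5.175.223
  2.5.160.0/21 (2.5.160.0 - 2.5.167.255) does not contain 2.5.175.223
  2.5.176.0/20 (2.5.176.0 - 2.5.191.255) does not contain 2.5.175.223
  2.5.128.0/19 (2.5.128.0 - 2.5.159.255) does not contain 2.5.175.223
  2.5.0.0/17 (2.5.0.0 - 2.5.127.255) does not contain 2.5.175.223
Longest matching prefix is /16 -> next hop 106.191.253.223.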